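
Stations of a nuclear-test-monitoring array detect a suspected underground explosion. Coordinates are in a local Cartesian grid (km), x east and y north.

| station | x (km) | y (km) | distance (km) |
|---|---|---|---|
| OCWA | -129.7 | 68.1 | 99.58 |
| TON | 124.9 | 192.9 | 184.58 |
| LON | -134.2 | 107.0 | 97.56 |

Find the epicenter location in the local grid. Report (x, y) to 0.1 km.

Circle about each station: (x + 129.7)² + (y − 68.1)² = 99.58²; (x − 124.9)² + (y − 192.9)² = 184.58²; (x + 134.2)² + (y − 107.0)² = 97.56².
Subtracting the OCWA equation from the TON and LON equations removes the quadratic terms:
509.2 x + 249.6 y = 7197.12
-9.0 x + 77.8 y = 8397.16
Solving the 2×2 system: x ≈ -36.7, y ≈ 103.7 km.
Check against OCWA (with the unrounded x, y): √((x + 129.7)²+(y − 68.1)²) = 99.58 ≈ 99.58 km. ✓

x ≈ -36.7 km, y ≈ 103.7 km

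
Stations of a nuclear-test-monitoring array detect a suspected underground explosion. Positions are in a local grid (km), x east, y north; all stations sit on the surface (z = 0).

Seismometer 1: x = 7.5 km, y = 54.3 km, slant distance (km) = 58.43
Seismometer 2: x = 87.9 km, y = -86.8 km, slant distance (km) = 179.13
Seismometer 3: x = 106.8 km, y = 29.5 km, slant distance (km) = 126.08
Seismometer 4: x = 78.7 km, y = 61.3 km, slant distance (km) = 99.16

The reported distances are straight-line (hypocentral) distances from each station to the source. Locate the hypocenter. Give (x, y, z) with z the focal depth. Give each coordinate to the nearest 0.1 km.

(-1.9, 57.1, 57.6)

Each station gives a sphere (x−x_i)² + (y−y_i)² + z² = d_i² (stations at z=0).
Subtracting the Seismometer 1 sphere from Seismometer 2 and Seismometer 3: z² cancels, leaving linear equations in x and y:
160.8 x − 282.2 y = -16417.58
198.6 x − 49.6 y = -3210.35
Solving: x ≈ -1.907, y ≈ 57.091 km (keep extra digits for the depth step; rounded: -1.9, 57.1).
Then from the Seismometer 1 sphere: z² = 58.43² − (x − 7.5)² − (y − 54.3)² with x = -1.907, y = 57.091, so z ≈ 57.600 ≈ 57.6 km.
Check against Seismometer 4 (with the unrounded solution): distance 99.16 ≈ 99.16 km. ✓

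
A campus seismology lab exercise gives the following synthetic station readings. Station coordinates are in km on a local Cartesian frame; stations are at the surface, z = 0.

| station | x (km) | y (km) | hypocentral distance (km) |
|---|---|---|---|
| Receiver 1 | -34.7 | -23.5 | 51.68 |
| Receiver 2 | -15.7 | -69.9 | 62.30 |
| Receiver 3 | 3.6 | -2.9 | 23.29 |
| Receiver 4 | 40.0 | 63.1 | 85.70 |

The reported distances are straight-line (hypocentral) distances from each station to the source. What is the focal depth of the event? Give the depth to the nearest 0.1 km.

14.6 km

Each station gives a sphere (x−x_i)² + (y−y_i)² + z² = d_i² (stations at z=0).
Subtracting the Receiver 1 sphere from Receiver 2 and Receiver 3: z² cancels, leaving linear equations in x and y:
38.0 x − 92.8 y = 2165.69
76.6 x + 41.2 y = 393.43
Solving: x ≈ 14.496, y ≈ -17.401 km (keep extra digits for the depth step; rounded: 14.5, -17.4).
Then from the Receiver 1 sphere: z² = 51.68² − (x + 34.7)² − (y + 23.5)² with x = 14.496, y = -17.401, so z ≈ 14.607 ≈ 14.6 km.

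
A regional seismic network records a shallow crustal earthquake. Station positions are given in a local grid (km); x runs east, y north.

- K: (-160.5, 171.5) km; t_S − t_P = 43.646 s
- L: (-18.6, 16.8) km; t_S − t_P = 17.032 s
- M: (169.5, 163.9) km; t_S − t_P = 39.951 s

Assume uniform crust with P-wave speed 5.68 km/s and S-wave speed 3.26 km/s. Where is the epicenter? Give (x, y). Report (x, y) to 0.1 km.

25.6 km east, -105.8 km north

Distance from S−P lag: d = Δt · v_P v_S / (v_P − v_S) = Δt · (5.68·3.26)/(5.68−3.26) ≈ 7.6516·Δt.
So d_K = 333.96, d_L = 130.32, d_M = 305.69 km.
Circle about each station: (x + 160.5)² + (y − 171.5)² = 333.96²; (x + 18.6)² + (y − 16.8)² = 130.32²; (x − 169.5)² + (y − 163.9)² = 305.69².
Subtracting pairs of circle equations eliminates x²+y² and gives linear equations (the radical axes):
283.8 x − 309.4 y = 40001.68
660.0 x − 15.2 y = 18503.87
Solving the 2×2 system: x ≈ 25.6, y ≈ -105.8 km.
Check against K (with the unrounded x, y): √((x + 160.5)²+(y − 171.5)²) = 333.96 ≈ 333.96 km. ✓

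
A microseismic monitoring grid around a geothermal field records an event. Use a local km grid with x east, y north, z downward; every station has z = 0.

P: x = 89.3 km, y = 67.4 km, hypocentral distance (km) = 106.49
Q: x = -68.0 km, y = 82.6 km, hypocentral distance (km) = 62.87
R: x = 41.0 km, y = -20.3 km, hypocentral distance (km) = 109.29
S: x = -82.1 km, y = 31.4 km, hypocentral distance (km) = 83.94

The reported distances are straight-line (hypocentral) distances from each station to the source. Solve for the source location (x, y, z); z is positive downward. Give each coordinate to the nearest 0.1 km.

Each station gives a sphere (x−x_i)² + (y−y_i)² + z² = d_i² (stations at z=0).
Subtracting the P sphere from Q and R: z² cancels, leaving linear equations in x and y:
-314.6 x + 30.4 y = 6316.99
-96.6 x − 175.4 y = -11028.34
Solving: x ≈ -13.296, y ≈ 70.198 km (keep extra digits for the depth step; rounded: -13.3, 70.2).
Then from the P sphere: z² = 106.49² − (x − 89.3)² − (y − 67.4)² with x = -13.296, y = 70.198, so z ≈ 28.396 ≈ 28.4 km.

(-13.3, 70.2, 28.4)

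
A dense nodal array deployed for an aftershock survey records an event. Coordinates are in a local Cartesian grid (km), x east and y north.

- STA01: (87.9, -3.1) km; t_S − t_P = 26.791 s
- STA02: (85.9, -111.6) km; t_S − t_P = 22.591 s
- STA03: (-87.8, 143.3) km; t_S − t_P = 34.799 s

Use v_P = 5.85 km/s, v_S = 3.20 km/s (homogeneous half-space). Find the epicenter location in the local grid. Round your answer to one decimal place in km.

-73.4 km east, -102.1 km north

Distance from S−P lag: d = Δt · v_P v_S / (v_P − v_S) = Δt · (5.85·3.20)/(5.85−3.20) ≈ 7.0642·Δt.
So d_STA01 = 189.26, d_STA02 = 159.59, d_STA03 = 245.83 km.
Circle about each station: (x − 87.9)² + (y + 3.1)² = 189.26²; (x − 85.9)² + (y + 111.6)² = 159.59²; (x + 87.8)² + (y − 143.3)² = 245.83².
Subtracting pairs of circle equations eliminates x²+y² and gives linear equations (the radical axes):
-4.0 x − 217.0 y = 22447.73
-351.4 x + 292.8 y = -4105.33
Solving the 2×2 system: x ≈ -73.4, y ≈ -102.1 km.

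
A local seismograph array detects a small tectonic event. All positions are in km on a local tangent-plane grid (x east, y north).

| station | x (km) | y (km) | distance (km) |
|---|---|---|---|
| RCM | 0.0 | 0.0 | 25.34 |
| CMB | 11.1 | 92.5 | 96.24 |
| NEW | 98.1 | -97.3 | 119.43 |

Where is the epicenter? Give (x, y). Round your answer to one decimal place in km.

Circle about each station: x² + y² = 25.34²; (x − 11.1)² + (y − 92.5)² = 96.24²; (x − 98.1)² + (y + 97.3)² = 119.43².
Subtracting the RCM equation from the CMB and NEW equations removes the quadratic terms:
22.2 x + 185.0 y = 59.44
196.2 x − 194.6 y = 5469.49
Solving the 2×2 system: x ≈ 25.2, y ≈ -2.7 km.

x ≈ 25.2 km, y ≈ -2.7 km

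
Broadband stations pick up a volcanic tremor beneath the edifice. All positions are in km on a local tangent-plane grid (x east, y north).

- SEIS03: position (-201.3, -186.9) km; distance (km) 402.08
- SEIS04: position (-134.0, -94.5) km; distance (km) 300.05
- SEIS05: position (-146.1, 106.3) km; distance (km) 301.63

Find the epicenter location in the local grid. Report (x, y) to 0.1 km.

Circle about each station: (x + 201.3)² + (y + 186.9)² = 402.08²; (x + 134.0)² + (y + 94.5)² = 300.05²; (x + 146.1)² + (y − 106.3)² = 301.63².
Subtracting the SEIS03 equation from the SEIS04 and SEIS05 equations removes the quadratic terms:
134.6 x + 184.8 y = 23071.27
110.4 x + 586.4 y = 27879.27
Solving the 2×2 system: x ≈ 143.1, y ≈ 20.6 km.
Check against SEIS03 (with the unrounded x, y): √((x + 201.3)²+(y + 186.9)²) = 402.10 ≈ 402.08 km. ✓

x ≈ 143.1 km, y ≈ 20.6 km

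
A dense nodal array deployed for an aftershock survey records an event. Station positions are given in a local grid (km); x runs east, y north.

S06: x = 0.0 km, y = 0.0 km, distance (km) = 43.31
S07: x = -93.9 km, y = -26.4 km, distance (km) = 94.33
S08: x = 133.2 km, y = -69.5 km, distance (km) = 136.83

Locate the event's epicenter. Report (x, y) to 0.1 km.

-1.1 km east, -43.3 km north

Circle about each station: x² + y² = 43.31²; (x + 93.9)² + (y + 26.4)² = 94.33²; (x − 133.2)² + (y + 69.5)² = 136.83².
Subtracting the S06 equation from the S07 and S08 equations removes the quadratic terms:
-187.8 x − 52.8 y = 2491.78
266.4 x − 139.0 y = 5725.80
Solving the 2×2 system: x ≈ -1.1, y ≈ -43.3 km.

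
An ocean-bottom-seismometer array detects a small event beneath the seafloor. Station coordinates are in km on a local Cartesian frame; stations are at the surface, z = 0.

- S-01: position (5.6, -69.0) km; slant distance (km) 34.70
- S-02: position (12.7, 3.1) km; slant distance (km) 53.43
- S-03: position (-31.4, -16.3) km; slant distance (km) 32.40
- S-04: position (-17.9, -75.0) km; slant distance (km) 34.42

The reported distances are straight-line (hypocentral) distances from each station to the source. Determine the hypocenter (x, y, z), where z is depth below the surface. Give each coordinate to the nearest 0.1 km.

Each station gives a sphere (x−x_i)² + (y−y_i)² + z² = d_i² (stations at z=0).
Subtracting the S-01 sphere from S-02 and S-03: z² cancels, leaving linear equations in x and y:
14.2 x + 144.2 y = -6272.13
-74.0 x + 105.4 y = -3386.38
Solving: x ≈ -14.199, y ≈ -42.098 km (keep extra digits for the depth step; rounded: -14.2, -42.1).
Then from the S-01 sphere: z² = 34.70² − (x − 5.6)² − (y + 69.0)² with x = -14.199, y = -42.098, so z ≈ 9.401 ≈ 9.4 km.

x ≈ -14.2 km, y ≈ -42.1 km, depth ≈ 9.4 km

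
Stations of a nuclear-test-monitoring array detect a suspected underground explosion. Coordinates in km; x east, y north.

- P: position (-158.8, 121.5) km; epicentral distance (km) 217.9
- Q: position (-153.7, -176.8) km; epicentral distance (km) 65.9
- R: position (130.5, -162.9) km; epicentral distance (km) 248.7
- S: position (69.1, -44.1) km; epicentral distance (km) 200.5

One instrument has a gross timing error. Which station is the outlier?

Solve using three stations at a time. Using Q, R, S (subtract circle equations pairwise → linear system) gives (x, y) ≈ (-115.0, -123.4).
Distances from that point to each station vs reported:
  P: calculated 248.8 vs reported 217.9 → residual 30.9 km
  Q: calculated 65.9 vs reported 65.9 → residual 0.0 km
  R: calculated 248.7 vs reported 248.7 → residual 0.0 km
  S: calculated 200.5 vs reported 200.5 → residual 0.0 km
Q, R, S are mutually consistent (residuals ≈ 0); P is off by 30.9 km.

P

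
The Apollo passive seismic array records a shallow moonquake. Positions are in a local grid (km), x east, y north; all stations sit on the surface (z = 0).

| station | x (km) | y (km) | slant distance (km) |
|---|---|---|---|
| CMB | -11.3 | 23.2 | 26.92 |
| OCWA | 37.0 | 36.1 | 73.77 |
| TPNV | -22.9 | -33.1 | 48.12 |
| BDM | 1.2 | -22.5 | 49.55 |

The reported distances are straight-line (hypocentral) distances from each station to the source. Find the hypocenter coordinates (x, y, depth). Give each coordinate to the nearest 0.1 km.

Each station gives a sphere (x−x_i)² + (y−y_i)² + z² = d_i² (stations at z=0).
Subtracting the CMB sphere from OCWA and TPNV: z² cancels, leaving linear equations in x and y:
96.6 x + 25.8 y = -2711.05
-23.2 x − 112.6 y = -636.76
Solving: x ≈ -31.297, y ≈ 12.104 km (keep extra digits for the depth step; rounded: -31.3, 12.1).
Then from the CMB sphere: z² = 26.92² − (x + 11.3)² − (y − 23.2)² with x = -31.297, y = 12.104, so z ≈ 14.202 ≈ 14.2 km.

x ≈ -31.3 km, y ≈ 12.1 km, depth ≈ 14.2 km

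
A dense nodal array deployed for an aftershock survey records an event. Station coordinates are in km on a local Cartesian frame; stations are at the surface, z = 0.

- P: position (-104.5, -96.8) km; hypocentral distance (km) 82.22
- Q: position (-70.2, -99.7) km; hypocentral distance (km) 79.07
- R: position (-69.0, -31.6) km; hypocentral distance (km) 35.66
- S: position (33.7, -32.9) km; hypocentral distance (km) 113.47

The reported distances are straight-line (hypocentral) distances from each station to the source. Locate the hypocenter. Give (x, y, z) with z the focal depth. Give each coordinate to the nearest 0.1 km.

Each station gives a sphere (x−x_i)² + (y−y_i)² + z² = d_i² (stations at z=0).
Subtracting the P sphere from Q and R: z² cancels, leaving linear equations in x and y:
68.6 x − 5.8 y = -4914.30
71.0 x + 130.4 y = -9042.44
Solving: x ≈ -74.089, y ≈ -29.004 km (keep extra digits for the depth step; rounded: -74.1, -29.0).
Then from the P sphere: z² = 82.22² − (x + 104.5)² − (y + 96.8)² with x = -74.089, y = -29.004, so z ≈ 35.199 ≈ 35.2 km.

(-74.1, -29.0, 35.2)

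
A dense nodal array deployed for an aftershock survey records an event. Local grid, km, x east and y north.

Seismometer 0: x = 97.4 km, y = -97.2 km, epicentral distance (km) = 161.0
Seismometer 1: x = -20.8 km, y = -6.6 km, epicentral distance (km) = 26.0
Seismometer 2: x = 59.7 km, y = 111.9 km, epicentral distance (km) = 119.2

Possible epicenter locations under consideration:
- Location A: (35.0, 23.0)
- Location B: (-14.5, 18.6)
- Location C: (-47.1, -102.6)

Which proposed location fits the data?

For each candidate, compare |candidate − station| to the reported distance:
Location A: residuals Seismometer 0 25.6, Seismometer 1 37.2, Seismometer 2 26.9 → max 37.2 km
Location B: residuals Seismometer 0 0.0, Seismometer 1 0.0, Seismometer 2 0.0 → max 0.0 km
Location C: residuals Seismometer 0 16.4, Seismometer 1 73.5, Seismometer 2 120.4 → max 120.4 km
Only Location B has all residuals ≈ 0.

Location B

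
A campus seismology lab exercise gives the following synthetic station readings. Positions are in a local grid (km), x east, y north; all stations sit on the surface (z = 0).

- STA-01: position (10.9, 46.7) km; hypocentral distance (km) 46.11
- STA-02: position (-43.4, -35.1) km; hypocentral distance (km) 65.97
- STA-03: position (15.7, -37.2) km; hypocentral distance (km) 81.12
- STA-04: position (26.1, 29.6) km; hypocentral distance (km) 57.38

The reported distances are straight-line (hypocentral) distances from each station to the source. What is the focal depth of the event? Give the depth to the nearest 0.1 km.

z ≈ 10.0 km

Each station gives a sphere (x−x_i)² + (y−y_i)² + z² = d_i² (stations at z=0).
Subtracting the STA-01 sphere from STA-02 and STA-03: z² cancels, leaving linear equations in x and y:
-108.6 x − 163.6 y = -1410.04
9.6 x − 167.8 y = -5123.69
Solving: x ≈ -30.395, y ≈ 28.796 km (keep extra digits for the depth step; rounded: -30.4, 28.8).
Then from the STA-01 sphere: z² = 46.11² − (x − 10.9)² − (y − 46.7)² with x = -30.395, y = 28.796, so z ≈ 10.015 ≈ 10.0 km.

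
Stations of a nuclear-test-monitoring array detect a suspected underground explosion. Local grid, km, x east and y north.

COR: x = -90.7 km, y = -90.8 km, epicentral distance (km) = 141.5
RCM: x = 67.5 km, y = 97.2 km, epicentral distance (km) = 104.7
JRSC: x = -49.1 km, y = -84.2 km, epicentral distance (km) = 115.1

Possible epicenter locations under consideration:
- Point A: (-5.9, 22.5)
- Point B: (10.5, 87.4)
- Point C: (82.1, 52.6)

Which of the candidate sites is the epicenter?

Point A

For each candidate, compare |candidate − station| to the reported distance:
Point A: residuals COR 0.0, RCM 0.0, JRSC 0.0 → max 0.0 km
Point B: residuals COR 63.4, RCM 46.9, JRSC 66.6 → max 66.6 km
Point C: residuals COR 83.1, RCM 57.8, JRSC 74.4 → max 83.1 km
Only Point A has all residuals ≈ 0.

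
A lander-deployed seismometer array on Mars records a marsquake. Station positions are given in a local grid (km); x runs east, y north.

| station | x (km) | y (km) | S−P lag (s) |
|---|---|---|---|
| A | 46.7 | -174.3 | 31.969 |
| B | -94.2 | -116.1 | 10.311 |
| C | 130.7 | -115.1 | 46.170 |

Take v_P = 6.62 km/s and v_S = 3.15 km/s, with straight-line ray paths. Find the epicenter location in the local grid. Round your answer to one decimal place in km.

Distance from S−P lag: d = Δt · v_P v_S / (v_P − v_S) = Δt · (6.62·3.15)/(6.62−3.15) ≈ 6.0095·Δt.
So d_A = 192.12, d_B = 61.96, d_C = 277.46 km.
Circle about each station: (x − 46.7)² + (y + 174.3)² = 192.12²; (x + 94.2)² + (y + 116.1)² = 61.96²; (x − 130.7)² + (y + 115.1)² = 277.46².
Subtracting the A equation from the B and C equations removes the quadratic terms:
-281.8 x + 116.4 y = 22862.52
168.0 x + 118.4 y = -42304.84
Solving the 2×2 system: x ≈ -144.2, y ≈ -152.7 km.

x ≈ -144.2 km, y ≈ -152.7 km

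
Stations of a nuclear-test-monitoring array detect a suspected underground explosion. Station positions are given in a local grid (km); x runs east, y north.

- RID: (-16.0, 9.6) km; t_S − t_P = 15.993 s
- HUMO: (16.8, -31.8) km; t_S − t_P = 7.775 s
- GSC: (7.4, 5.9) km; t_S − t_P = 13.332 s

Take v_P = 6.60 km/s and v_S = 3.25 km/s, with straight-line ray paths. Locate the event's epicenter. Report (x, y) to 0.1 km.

x ≈ 52.3 km, y ≈ -66.7 km

Distance from S−P lag: d = Δt · v_P v_S / (v_P − v_S) = Δt · (6.60·3.25)/(6.60−3.25) ≈ 6.4030·Δt.
So d_RID = 102.40, d_HUMO = 49.78, d_GSC = 85.36 km.
Circle about each station: (x + 16.0)² + (y − 9.6)² = 102.40²; (x − 16.8)² + (y + 31.8)² = 49.78²; (x − 7.4)² + (y − 5.9)² = 85.36².
Subtracting the RID equation from the HUMO and GSC equations removes the quadratic terms:
65.6 x − 82.8 y = 8953.03
46.8 x − 7.4 y = 2940.84
Solving the 2×2 system: x ≈ 52.3, y ≈ -66.7 km.
Check against RID (with the unrounded x, y): √((x + 16.0)²+(y − 9.6)²) = 102.40 ≈ 102.40 km. ✓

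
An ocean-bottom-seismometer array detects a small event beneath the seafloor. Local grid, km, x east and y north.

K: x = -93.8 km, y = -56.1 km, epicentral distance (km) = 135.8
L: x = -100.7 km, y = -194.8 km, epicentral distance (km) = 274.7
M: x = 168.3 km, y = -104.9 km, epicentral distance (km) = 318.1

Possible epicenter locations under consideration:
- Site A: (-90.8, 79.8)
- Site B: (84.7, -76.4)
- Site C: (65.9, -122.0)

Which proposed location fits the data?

For each candidate, compare |candidate − station| to the reported distance:
Site A: residuals K 0.1, L 0.1, M 0.1 → max 0.1 km
Site B: residuals K 43.9, L 54.7, M 229.8 → max 229.8 km
Site C: residuals K 37.0, L 92.9, M 214.3 → max 214.3 km
Only Site A has all residuals ≈ 0.

Site A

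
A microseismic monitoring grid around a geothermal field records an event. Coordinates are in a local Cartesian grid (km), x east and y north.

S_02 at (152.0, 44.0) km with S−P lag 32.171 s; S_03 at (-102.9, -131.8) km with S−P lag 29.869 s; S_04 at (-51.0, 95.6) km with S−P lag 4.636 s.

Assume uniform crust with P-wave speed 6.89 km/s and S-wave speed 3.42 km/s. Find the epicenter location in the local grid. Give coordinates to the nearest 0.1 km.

Distance from S−P lag: d = Δt · v_P v_S / (v_P − v_S) = Δt · (6.89·3.42)/(6.89−3.42) ≈ 6.7907·Δt.
So d_S_02 = 218.46, d_S_03 = 202.83, d_S_04 = 31.48 km.
Circle about each station: (x − 152.0)² + (y − 44.0)² = 218.46²; (x + 102.9)² + (y + 131.8)² = 202.83²; (x + 51.0)² + (y − 95.6)² = 31.48².
Subtracting pairs of circle equations eliminates x²+y² and gives linear equations (the radical axes):
-509.8 x − 351.6 y = 9504.41
-406.0 x + 103.2 y = 33434.14
Solving the 2×2 system: x ≈ -65.2, y ≈ 67.5 km.

(-65.2, 67.5)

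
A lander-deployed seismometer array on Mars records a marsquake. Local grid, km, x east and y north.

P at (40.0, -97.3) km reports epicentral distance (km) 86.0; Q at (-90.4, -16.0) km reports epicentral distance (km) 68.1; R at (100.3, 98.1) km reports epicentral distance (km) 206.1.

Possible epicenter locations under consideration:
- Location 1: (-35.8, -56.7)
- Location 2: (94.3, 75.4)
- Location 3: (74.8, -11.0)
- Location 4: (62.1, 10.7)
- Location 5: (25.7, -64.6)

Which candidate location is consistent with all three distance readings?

Location 1

For each candidate, compare |candidate − station| to the reported distance:
Location 1: residuals P 0.0, Q 0.0, R 0.0 → max 0.0 km
Location 2: residuals P 95.0, Q 138.0, R 182.6 → max 182.6 km
Location 3: residuals P 7.1, Q 97.2, R 94.1 → max 97.2 km
Location 4: residuals P 24.2, Q 86.7, R 110.7 → max 110.7 km
Location 5: residuals P 50.3, Q 57.8, R 27.1 → max 57.8 km
Only Location 1 has all residuals ≈ 0.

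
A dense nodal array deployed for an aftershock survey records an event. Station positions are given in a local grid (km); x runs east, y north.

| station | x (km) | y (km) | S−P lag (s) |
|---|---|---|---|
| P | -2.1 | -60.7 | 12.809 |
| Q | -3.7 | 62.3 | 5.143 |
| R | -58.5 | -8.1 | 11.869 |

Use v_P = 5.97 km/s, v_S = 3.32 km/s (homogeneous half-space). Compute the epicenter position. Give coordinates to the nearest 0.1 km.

(20.5, 32.4)

Distance from S−P lag: d = Δt · v_P v_S / (v_P − v_S) = Δt · (5.97·3.32)/(5.97−3.32) ≈ 7.4794·Δt.
So d_P = 95.80, d_Q = 38.47, d_R = 88.77 km.
Circle about each station: (x + 2.1)² + (y + 60.7)² = 95.80²; (x + 3.7)² + (y − 62.3)² = 38.47²; (x + 58.5)² + (y + 8.1)² = 88.77².
Subtracting the P equation from the Q and R equations removes the quadratic terms:
-3.2 x + 246.0 y = 7903.78
-112.8 x + 105.2 y = 1096.49
Solving the 2×2 system: x ≈ 20.5, y ≈ 32.4 km.
Check against P (with the unrounded x, y): √((x + 2.1)²+(y + 60.7)²) = 95.80 ≈ 95.80 km. ✓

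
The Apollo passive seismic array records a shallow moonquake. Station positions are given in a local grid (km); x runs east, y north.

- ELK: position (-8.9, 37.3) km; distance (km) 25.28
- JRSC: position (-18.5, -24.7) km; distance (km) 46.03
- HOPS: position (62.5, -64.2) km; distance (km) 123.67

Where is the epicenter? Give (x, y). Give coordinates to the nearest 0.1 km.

-27.7 km east, 20.4 km north

Circle about each station: (x + 8.9)² + (y − 37.3)² = 25.28²; (x + 18.5)² + (y + 24.7)² = 46.03²; (x − 62.5)² + (y + 64.2)² = 123.67².
Subtracting pairs of circle equations eliminates x²+y² and gives linear equations (the radical axes):
-19.2 x − 124.0 y = -1997.84
142.8 x − 203.0 y = -8097.80
Solving the 2×2 system: x ≈ -27.7, y ≈ 20.4 km.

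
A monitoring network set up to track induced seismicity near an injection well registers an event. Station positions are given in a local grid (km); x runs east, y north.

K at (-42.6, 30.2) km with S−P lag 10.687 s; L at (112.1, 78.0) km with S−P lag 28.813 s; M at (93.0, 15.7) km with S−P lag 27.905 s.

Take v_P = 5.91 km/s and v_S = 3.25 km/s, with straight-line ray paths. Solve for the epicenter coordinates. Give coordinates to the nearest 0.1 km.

Distance from S−P lag: d = Δt · v_P v_S / (v_P − v_S) = Δt · (5.91·3.25)/(5.91−3.25) ≈ 7.2209·Δt.
So d_K = 77.17, d_L = 208.05, d_M = 201.50 km.
Circle about each station: (x + 42.6)² + (y − 30.2)² = 77.17²; (x − 112.1)² + (y − 78.0)² = 208.05²; (x − 93.0)² + (y − 15.7)² = 201.50².
Subtracting the K equation from the L and M equations removes the quadratic terms:
309.4 x + 95.6 y = -21405.98
271.2 x − 29.0 y = -28478.35
Solving the 2×2 system: x ≈ -95.8, y ≈ 86.1 km.
Check against K (with the unrounded x, y): √((x + 42.6)²+(y − 30.2)²) = 77.19 ≈ 77.17 km. ✓

x ≈ -95.8 km, y ≈ 86.1 km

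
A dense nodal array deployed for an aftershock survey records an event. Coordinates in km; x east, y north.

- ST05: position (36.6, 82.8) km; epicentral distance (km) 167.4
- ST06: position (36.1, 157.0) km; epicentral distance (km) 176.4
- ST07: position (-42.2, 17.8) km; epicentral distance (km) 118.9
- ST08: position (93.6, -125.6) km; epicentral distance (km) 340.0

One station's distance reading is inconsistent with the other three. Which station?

Solve using three stations at a time. Using ST05, ST06, ST07 (subtract circle equations pairwise → linear system) gives (x, y) ≈ (-130.2, 97.9).
Distances from that point to each station vs reported:
  ST05: calculated 167.5 vs reported 167.4 → residual 0.1 km
  ST06: calculated 176.5 vs reported 176.4 → residual 0.1 km
  ST07: calculated 119.0 vs reported 118.9 → residual 0.1 km
  ST08: calculated 316.3 vs reported 340.0 → residual 23.7 km
ST05, ST06, ST07 are mutually consistent (residuals ≈ 0); ST08 is off by 23.7 km.

ST08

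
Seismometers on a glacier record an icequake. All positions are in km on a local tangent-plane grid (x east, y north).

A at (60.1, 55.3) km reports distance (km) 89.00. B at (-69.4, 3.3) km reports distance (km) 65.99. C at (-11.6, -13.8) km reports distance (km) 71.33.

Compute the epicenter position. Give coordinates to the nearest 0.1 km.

-28.9 km east, 55.4 km north

Circle about each station: (x − 60.1)² + (y − 55.3)² = 89.00²; (x + 69.4)² + (y − 3.3)² = 65.99²; (x + 11.6)² + (y + 13.8)² = 71.33².
Subtracting pairs of circle equations eliminates x²+y² and gives linear equations (the radical axes):
-259.0 x − 104.0 y = 1723.47
-143.4 x − 138.2 y = -3512.07
Solving the 2×2 system: x ≈ -28.9, y ≈ 55.4 km.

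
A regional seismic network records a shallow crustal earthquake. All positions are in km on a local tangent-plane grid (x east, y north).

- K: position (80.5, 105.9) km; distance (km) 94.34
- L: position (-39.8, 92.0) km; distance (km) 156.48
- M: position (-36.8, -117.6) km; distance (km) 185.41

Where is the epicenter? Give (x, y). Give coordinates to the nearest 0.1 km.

Circle about each station: (x − 80.5)² + (y − 105.9)² = 94.34²; (x + 39.8)² + (y − 92.0)² = 156.48²; (x + 36.8)² + (y + 117.6)² = 185.41².
Subtracting the K equation from the L and M equations removes the quadratic terms:
-240.6 x − 27.8 y = -23232.97
-234.6 x − 447.0 y = -27987.89
Solving the 2×2 system: x ≈ 95.1, y ≈ 12.7 km.
Check against K (with the unrounded x, y): √((x − 80.5)²+(y − 105.9)²) = 94.33 ≈ 94.34 km. ✓

95.1 km east, 12.7 km north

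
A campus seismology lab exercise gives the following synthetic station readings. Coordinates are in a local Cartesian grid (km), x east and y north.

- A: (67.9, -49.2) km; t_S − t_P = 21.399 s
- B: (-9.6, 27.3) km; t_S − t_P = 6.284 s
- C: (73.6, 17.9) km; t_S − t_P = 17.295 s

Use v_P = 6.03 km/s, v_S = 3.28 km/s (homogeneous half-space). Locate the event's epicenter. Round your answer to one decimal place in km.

Distance from S−P lag: d = Δt · v_P v_S / (v_P − v_S) = Δt · (6.03·3.28)/(6.03−3.28) ≈ 7.1921·Δt.
So d_A = 153.90, d_B = 45.20, d_C = 124.39 km.
Circle about each station: (x − 67.9)² + (y + 49.2)² = 153.90²; (x + 9.6)² + (y − 27.3)² = 45.20²; (x − 73.6)² + (y − 17.9)² = 124.39².
Subtracting the A equation from the B and C equations removes the quadratic terms:
-155.0 x + 153.0 y = 15448.57
11.4 x + 134.2 y = 6918.66
Solving the 2×2 system: x ≈ -45.0, y ≈ 55.4 km.

-45.0 km east, 55.4 km north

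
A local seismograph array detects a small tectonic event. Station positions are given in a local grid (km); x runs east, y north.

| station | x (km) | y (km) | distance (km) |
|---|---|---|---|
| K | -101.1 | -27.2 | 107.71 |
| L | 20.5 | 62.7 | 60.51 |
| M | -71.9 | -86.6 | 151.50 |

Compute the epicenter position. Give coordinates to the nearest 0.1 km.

Circle about each station: (x + 101.1)² + (y + 27.2)² = 107.71²; (x − 20.5)² + (y − 62.7)² = 60.51²; (x + 71.9)² + (y + 86.6)² = 151.50².
Subtracting the K equation from the L and M equations removes the quadratic terms:
243.2 x + 179.8 y = 1330.47
58.4 x − 118.8 y = -9642.69
Solving the 2×2 system: x ≈ -40.0, y ≈ 61.5 km.

(-40.0, 61.5)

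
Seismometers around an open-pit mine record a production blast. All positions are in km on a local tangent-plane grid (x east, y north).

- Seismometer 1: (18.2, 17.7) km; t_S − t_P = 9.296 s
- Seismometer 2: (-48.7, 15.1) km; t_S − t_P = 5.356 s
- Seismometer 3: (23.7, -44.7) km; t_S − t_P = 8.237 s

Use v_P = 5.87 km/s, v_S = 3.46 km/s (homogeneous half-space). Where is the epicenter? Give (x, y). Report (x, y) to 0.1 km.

Distance from S−P lag: d = Δt · v_P v_S / (v_P − v_S) = Δt · (5.87·3.46)/(5.87−3.46) ≈ 8.4275·Δt.
So d_Seismometer 1 = 78.34, d_Seismometer 2 = 45.14, d_Seismometer 3 = 69.42 km.
Circle about each station: (x − 18.2)² + (y − 17.7)² = 78.34²; (x + 48.7)² + (y − 15.1)² = 45.14²; (x − 23.7)² + (y + 44.7)² = 69.42².
Subtracting the Seismometer 1 equation from the Seismometer 2 and Seismometer 3 equations removes the quadratic terms:
-133.8 x − 5.2 y = 6054.71
11.0 x − 124.8 y = 3233.27
Solving the 2×2 system: x ≈ -44.1, y ≈ -29.8 km.

x ≈ -44.1 km, y ≈ -29.8 km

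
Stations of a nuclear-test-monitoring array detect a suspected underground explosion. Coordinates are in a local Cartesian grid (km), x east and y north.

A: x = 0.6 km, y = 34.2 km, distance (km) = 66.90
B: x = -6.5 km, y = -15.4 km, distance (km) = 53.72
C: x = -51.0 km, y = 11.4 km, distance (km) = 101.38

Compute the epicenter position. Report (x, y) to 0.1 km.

Circle about each station: (x − 0.6)² + (y − 34.2)² = 66.90²; (x + 6.5)² + (y + 15.4)² = 53.72²; (x + 51.0)² + (y − 11.4)² = 101.38².
Subtracting the A equation from the B and C equations removes the quadratic terms:
-14.2 x − 99.2 y = 699.18
-103.2 x − 45.6 y = -4241.33
Solving the 2×2 system: x ≈ 47.2, y ≈ -13.8 km.

47.2 km east, -13.8 km north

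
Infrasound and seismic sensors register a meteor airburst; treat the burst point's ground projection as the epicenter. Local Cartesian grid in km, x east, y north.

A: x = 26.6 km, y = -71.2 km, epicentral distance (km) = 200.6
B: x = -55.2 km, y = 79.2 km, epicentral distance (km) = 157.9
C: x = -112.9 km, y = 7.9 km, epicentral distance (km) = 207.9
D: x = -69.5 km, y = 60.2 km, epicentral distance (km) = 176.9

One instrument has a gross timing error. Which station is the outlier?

C

Solve using three stations at a time. Using A, B, D (subtract circle equations pairwise → linear system) gives (x, y) ≈ (98.3, 116.2).
Distances from that point to each station vs reported:
  A: calculated 200.6 vs reported 200.6 → residual 0.0 km
  B: calculated 157.9 vs reported 157.9 → residual 0.0 km
  C: calculated 237.4 vs reported 207.9 → residual 29.5 km
  D: calculated 176.9 vs reported 176.9 → residual 0.0 km
A, B, D are mutually consistent (residuals ≈ 0); C is off by 29.5 km.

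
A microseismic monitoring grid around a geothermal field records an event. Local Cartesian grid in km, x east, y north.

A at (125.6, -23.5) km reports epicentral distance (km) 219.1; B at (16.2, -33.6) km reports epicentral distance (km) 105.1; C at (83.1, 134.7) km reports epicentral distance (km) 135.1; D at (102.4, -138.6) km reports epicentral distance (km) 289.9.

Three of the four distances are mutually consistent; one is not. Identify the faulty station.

B

Solve using three stations at a time. Using A, C, D (subtract circle equations pairwise → linear system) gives (x, y) ≈ (-49.2, 108.4).
Distances from that point to each station vs reported:
  A: calculated 219.0 vs reported 219.1 → residual 0.1 km
  B: calculated 156.3 vs reported 105.1 → residual 51.2 km
  C: calculated 134.9 vs reported 135.1 → residual 0.2 km
  D: calculated 289.8 vs reported 289.9 → residual 0.1 km
A, C, D are mutually consistent (residuals ≈ 0); B is off by 51.2 km.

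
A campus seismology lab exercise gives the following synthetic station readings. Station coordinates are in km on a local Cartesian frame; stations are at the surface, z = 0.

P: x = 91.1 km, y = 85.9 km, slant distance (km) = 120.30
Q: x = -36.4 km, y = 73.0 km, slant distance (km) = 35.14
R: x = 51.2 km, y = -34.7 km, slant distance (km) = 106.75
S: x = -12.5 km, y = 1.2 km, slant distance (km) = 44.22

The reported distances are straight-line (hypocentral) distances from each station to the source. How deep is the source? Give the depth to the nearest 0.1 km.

depth ≈ 10.6 km

Each station gives a sphere (x−x_i)² + (y−y_i)² + z² = d_i² (stations at z=0).
Subtracting the P sphere from Q and R: z² cancels, leaving linear equations in x and y:
-255.0 x − 25.8 y = 4213.21
-79.8 x − 241.2 y = -8775.96
Solving: x ≈ -20.903, y ≈ 43.300 km (keep extra digits for the depth step; rounded: -20.9, 43.3).
Then from the P sphere: z² = 120.30² − (x − 91.1)² − (y − 85.9)² with x = -20.903, y = 43.300, so z ≈ 10.614 ≈ 10.6 km.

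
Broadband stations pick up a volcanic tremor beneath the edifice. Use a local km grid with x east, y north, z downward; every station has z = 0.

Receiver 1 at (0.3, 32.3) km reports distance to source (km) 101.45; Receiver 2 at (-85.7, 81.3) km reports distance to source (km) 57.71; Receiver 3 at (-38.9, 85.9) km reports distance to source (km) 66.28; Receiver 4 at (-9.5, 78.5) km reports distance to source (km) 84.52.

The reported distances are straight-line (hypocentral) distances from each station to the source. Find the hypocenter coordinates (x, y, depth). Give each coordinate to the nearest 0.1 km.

Each station gives a sphere (x−x_i)² + (y−y_i)² + z² = d_i² (stations at z=0).
Subtracting the Receiver 1 sphere from Receiver 2 and Receiver 3: z² cancels, leaving linear equations in x and y:
-172.0 x + 98.0 y = 19872.46
-78.4 x + 107.2 y = 13747.70
Solving: x ≈ -72.807, y ≈ 74.997 km (keep extra digits for the depth step; rounded: -72.8, 75.0).
Then from the Receiver 1 sphere: z² = 101.45² − (x − 0.3)² − (y − 32.3)² with x = -72.807, y = 74.997, so z ≈ 55.897 ≈ 55.9 km.

x ≈ -72.8 km, y ≈ 75.0 km, depth ≈ 55.9 km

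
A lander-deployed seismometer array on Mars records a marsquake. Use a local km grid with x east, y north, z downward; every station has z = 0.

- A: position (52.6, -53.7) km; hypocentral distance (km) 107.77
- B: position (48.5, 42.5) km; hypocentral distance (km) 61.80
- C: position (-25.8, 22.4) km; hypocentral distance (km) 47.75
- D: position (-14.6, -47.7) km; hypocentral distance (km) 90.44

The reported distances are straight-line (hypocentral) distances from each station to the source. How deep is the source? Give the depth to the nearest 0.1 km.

z ≈ 38.2 km

Each station gives a sphere (x−x_i)² + (y−y_i)² + z² = d_i² (stations at z=0).
Subtracting the A sphere from B and C: z² cancels, leaving linear equations in x and y:
-8.2 x + 192.4 y = 6303.18
-156.8 x + 152.2 y = 4851.26
Solving: x ≈ 0.898, y ≈ 32.799 km (keep extra digits for the depth step; rounded: 0.9, 32.8).
Then from the A sphere: z² = 107.77² − (x − 52.6)² − (y + 53.7)² with x = 0.898, y = 32.799, so z ≈ 38.199 ≈ 38.2 km.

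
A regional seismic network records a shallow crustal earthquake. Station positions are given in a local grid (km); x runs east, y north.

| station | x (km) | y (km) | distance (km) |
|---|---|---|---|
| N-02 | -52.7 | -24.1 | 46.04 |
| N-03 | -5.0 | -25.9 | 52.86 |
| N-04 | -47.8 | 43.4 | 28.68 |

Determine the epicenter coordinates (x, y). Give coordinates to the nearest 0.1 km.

Circle about each station: (x + 52.7)² + (y + 24.1)² = 46.04²; (x + 5.0)² + (y + 25.9)² = 52.86²; (x + 47.8)² + (y − 43.4)² = 28.68².
Subtracting pairs of circle equations eliminates x²+y² and gives linear equations (the radical axes):
95.4 x − 3.6 y = -3336.79
9.8 x + 135.0 y = 2107.44
Solving the 2×2 system: x ≈ -34.3, y ≈ 18.1 km.

(-34.3, 18.1)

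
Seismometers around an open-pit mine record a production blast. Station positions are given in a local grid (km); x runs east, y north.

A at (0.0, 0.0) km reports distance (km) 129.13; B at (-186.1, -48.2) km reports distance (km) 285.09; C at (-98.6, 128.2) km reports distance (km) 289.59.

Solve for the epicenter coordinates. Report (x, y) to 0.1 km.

(96.5, -85.8)

Circle about each station: x² + y² = 129.13²; (x + 186.1)² + (y + 48.2)² = 285.09²; (x + 98.6)² + (y − 128.2)² = 289.59².
Subtracting the A equation from the B and C equations removes the quadratic terms:
-372.2 x − 96.4 y = -27645.30
-197.2 x + 256.4 y = -41030.61
Solving the 2×2 system: x ≈ 96.5, y ≈ -85.8 km.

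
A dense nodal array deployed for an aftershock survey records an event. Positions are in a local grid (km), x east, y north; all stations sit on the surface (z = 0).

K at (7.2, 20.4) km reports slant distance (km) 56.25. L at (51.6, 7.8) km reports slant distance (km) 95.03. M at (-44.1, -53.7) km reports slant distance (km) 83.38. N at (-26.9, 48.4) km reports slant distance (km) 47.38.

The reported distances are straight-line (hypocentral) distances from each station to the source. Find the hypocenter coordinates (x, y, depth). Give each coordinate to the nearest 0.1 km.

Each station gives a sphere (x−x_i)² + (y−y_i)² + z² = d_i² (stations at z=0).
Subtracting the K sphere from L and M: z² cancels, leaving linear equations in x and y:
88.8 x − 25.2 y = -3611.24
-102.6 x − 148.2 y = 572.34
Solving: x ≈ -34.905, y ≈ 20.303 km (keep extra digits for the depth step; rounded: -34.9, 20.3).
Then from the K sphere: z² = 56.25² − (x − 7.2)² − (y − 20.4)² with x = -34.905, y = 20.303, so z ≈ 37.299 ≈ 37.3 km.

(-34.9, 20.3, 37.3)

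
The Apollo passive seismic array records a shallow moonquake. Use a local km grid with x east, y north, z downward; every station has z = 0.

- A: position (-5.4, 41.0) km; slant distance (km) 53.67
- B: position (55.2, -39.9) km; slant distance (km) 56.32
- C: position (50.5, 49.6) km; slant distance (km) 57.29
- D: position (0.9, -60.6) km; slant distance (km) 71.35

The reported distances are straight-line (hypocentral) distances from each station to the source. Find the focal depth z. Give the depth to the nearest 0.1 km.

Each station gives a sphere (x−x_i)² + (y−y_i)² + z² = d_i² (stations at z=0).
Subtracting the A sphere from B and C: z² cancels, leaving linear equations in x and y:
121.2 x − 161.8 y = 2637.42
111.8 x + 17.2 y = 2898.57
Solving: x ≈ 25.496, y ≈ 2.798 km (keep extra digits for the depth step; rounded: 25.5, 2.8).
Then from the A sphere: z² = 53.67² − (x + 5.4)² − (y − 41.0)² with x = 25.496, y = 2.798, so z ≈ 21.599 ≈ 21.6 km.

depth ≈ 21.6 km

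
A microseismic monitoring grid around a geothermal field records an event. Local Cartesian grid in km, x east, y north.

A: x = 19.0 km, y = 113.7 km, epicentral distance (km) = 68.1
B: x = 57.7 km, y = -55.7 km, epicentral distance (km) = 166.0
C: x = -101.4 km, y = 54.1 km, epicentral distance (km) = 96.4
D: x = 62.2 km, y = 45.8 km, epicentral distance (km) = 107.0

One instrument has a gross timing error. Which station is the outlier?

C

Solve using three stations at a time. Using A, B, D (subtract circle equations pairwise → linear system) gives (x, y) ≈ (-39.7, 78.8).
Distances from that point to each station vs reported:
  A: calculated 68.3 vs reported 68.1 → residual 0.2 km
  B: calculated 166.1 vs reported 166.0 → residual 0.1 km
  C: calculated 66.5 vs reported 96.4 → residual 29.9 km
  D: calculated 107.1 vs reported 107.0 → residual 0.1 km
A, B, D are mutually consistent (residuals ≈ 0); C is off by 29.9 km.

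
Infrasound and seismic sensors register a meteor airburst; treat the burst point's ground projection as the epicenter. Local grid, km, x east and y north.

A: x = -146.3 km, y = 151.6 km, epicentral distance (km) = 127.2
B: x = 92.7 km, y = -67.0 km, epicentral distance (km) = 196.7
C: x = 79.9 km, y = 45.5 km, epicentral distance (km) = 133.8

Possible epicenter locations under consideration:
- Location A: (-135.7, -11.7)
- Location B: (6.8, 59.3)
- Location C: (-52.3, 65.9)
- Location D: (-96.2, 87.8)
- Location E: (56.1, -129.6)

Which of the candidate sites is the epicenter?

For each candidate, compare |candidate − station| to the reported distance:
Location A: residuals A 36.4, B 38.3, C 89.3 → max 89.3 km
Location B: residuals A 51.6, B 44.0, C 59.4 → max 59.4 km
Location C: residuals A 0.0, B 0.0, C 0.0 → max 0.0 km
Location D: residuals A 46.1, B 47.5, C 47.3 → max 47.5 km
Location E: residuals A 219.3, B 124.2, C 42.9 → max 219.3 km
Only Location C has all residuals ≈ 0.

Location C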